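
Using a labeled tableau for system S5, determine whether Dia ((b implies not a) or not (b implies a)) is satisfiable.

1. Dia ((b implies not a) or not (b implies a)), 0
2. (b implies not a) or not (b implies a), 1
3. not (b implies a), 1
4. b, 1
5. not a, 1
Accessibility: 0R0, 0R1, 1R0, 1R1

Satisfiable (open branch found)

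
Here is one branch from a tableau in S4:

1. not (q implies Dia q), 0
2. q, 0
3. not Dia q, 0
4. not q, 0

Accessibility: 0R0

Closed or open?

Both q and not q appear at 0.

Closed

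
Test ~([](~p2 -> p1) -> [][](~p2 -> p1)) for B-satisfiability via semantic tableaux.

Satisfiable (open branch found)

1. ~([](~p2 -> p1) -> [][](~p2 -> p1)), w0
2. [](~p2 -> p1), w0   [~->-rule on 1]
3. ~[][](~p2 -> p1), w0   [~->-rule on 1]
4. ~p2 -> p1, w0   [[]-rule on 2 via w0Rw0]
5. p1, w0   [->-rule on 4 (branches; this branch)]
6. ~[](~p2 -> p1), w1   [~[]-rule on 3: fresh world w1, w0Rw1]
7. ~p2 -> p1, w1   [[]-rule on 2 via w0Rw1]
8. p1, w1   [->-rule on 7 (branches; this branch)]
9. ~(~p2 -> p1), w2   [~[]-rule on 6: fresh world w2, w1Rw2]
10. ~p2, w2   [~->-rule on 9]
11. ~p1, w2   [~->-rule on 9]
Accessibility: w0Rw0, w0Rw1, w1Rw0, w1Rw1, w1Rw2, w2Rw1, w2Rw2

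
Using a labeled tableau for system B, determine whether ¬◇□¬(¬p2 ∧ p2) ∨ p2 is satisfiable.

1. ¬◇□¬(¬p2 ∧ p2) ∨ p2, w0
2. p2, w0
Accessibility: w0Rw0

Yes, satisfiable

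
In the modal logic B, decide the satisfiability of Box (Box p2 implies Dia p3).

Satisfiable (open branch found)

1. Box (Box p2 implies Dia p3), u
2. Box p2 implies Dia p3, u
3. Dia p3, u
4. p3, v
5. Box p2 implies Dia p3, v
6. Dia p3, v
7. p3, w
Accessibility: uRu, uRv, vRu, vRv, vRw, wRv, wRw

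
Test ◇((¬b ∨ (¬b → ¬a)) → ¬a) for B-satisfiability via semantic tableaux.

1. ◇((¬b ∨ (¬b → ¬a)) → ¬a), u
2. (¬b ∨ (¬b → ¬a)) → ¬a, v
3. ¬a, v
Accessibility: uRu, uRv, vRu, vRv

Yes, satisfiable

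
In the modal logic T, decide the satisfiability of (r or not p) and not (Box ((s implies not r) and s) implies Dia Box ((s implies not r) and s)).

No, unsatisfiable

1. (r or not p) and not (Box ((s implies not r) and s) implies Dia Box ((s implies not r) and s)), w0
2. r or not p, w0
3. not (Box ((s implies not r) and s) implies Dia Box ((s implies not r) and s)), w0
4. Box ((s implies not r) and s), w0
5. not Dia Box ((s implies not r) and s), w0
6. (s implies not r) and s, w0
7. s implies not r, w0
8. s, w0
9. not Box ((s implies not r) and s), w0
10. not p, w0
11. not r, w0
12. not ((s implies not r) and s), w1
13. (s implies not r) and s, w1
14. s implies not r, w1
15. s, w1
16. not Box ((s implies not r) and s), w1
17. not (s implies not r), w1
18. r, w1
19. not r, w1
Accessibility: w0Rw0, w0Rw1, w1Rw1
Branch closes: r and not r both at w1.
(One branch shown.) All branches close.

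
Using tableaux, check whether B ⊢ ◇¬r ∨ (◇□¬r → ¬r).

Yes, valid

Tableau for the negation ¬(◇¬r ∨ (◇□¬r → ¬r)):
1. ¬(◇¬r ∨ (◇□¬r → ¬r)), w0
2. ¬◇¬r, w0   [¬∨-rule on 1]
3. ¬(◇□¬r → ¬r), w0   [¬∨-rule on 1]
4. ◇□¬r, w0   [¬→-rule on 3]
5. r, w0   [¬→-rule on 3]
6. □¬r, w1   [◇-rule on 4: fresh world w1, w0Rw1]
7. r, w1   [¬◇-rule on 2 via w0Rw1]
8. ¬r, w0   [□-rule on 6 via w1Rw0]
Accessibility: w0Rw0, w0Rw1, w1Rw0, w1Rw1
Branch closes: r and ¬r both at w0.
Every branch of the negation's tableau closes; the branch above is one of them.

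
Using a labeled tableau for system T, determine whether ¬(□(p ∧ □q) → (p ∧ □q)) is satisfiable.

1. ¬(□(p ∧ □q) → (p ∧ □q)), 0
2. □(p ∧ □q), 0
3. ¬(p ∧ □q), 0
4. p ∧ □q, 0
5. p, 0
6. □q, 0
7. q, 0
8. ¬□q, 0
9. ¬q, 1
10. p ∧ □q, 1
11. p, 1
12. □q, 1
13. q, 1
Accessibility: 0R0, 0R1, 1R1
Branch closes: q and ¬q both at 1.
Every branch closes; the branch above is one of them.

Unsatisfiable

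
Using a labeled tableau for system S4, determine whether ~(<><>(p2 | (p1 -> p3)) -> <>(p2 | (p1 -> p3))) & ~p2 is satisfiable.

No, unsatisfiable

1. ~(<><>(p2 | (p1 -> p3)) -> <>(p2 | (p1 -> p3))) & ~p2, 0
2. ~(<><>(p2 | (p1 -> p3)) -> <>(p2 | (p1 -> p3))), 0
3. ~p2, 0
4. <><>(p2 | (p1 -> p3)), 0
5. ~<>(p2 | (p1 -> p3)), 0
6. ~(p2 | (p1 -> p3)), 0
7. ~(p1 -> p3), 0
8. p1, 0
9. ~p3, 0
10. <>(p2 | (p1 -> p3)), 1
11. ~(p2 | (p1 -> p3)), 1
12. ~p2, 1
13. ~(p1 -> p3), 1
14. p1, 1
15. ~p3, 1
16. p2 | (p1 -> p3), 2
17. ~(p2 | (p1 -> p3)), 2
18. ~p2, 2
19. ~(p1 -> p3), 2
20. p1, 2
21. ~p3, 2
22. p1 -> p3, 2
23. p3, 2
Accessibility: 0R0, 0R1, 0R2, 1R1, 1R2, 2R2
Branch closes: p3 and ~p3 both at 2.
(One branch shown.) All branches close.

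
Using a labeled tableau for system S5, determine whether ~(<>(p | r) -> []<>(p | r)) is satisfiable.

No, unsatisfiable

1. ~(<>(p | r) -> []<>(p | r)), w0
2. <>(p | r), w0
3. ~[]<>(p | r), w0
4. p | r, w1
5. r, w1
6. ~<>(p | r), w2
7. ~(p | r), w0
8. ~p, w0
9. ~r, w0
10. ~(p | r), w1
11. ~p, w1
12. ~r, w1
Accessibility: w0Rw0, w0Rw1, w0Rw2, w1Rw0, w1Rw1, w1Rw2, w2Rw0, w2Rw1, w2Rw2
Branch closes: r and ~r both at w1.
All branches of the tableau close; one closing branch shown above.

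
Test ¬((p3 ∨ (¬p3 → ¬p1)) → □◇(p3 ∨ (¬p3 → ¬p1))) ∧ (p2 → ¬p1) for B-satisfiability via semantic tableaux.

1. ¬((p3 ∨ (¬p3 → ¬p1)) → □◇(p3 ∨ (¬p3 → ¬p1))) ∧ (p2 → ¬p1), w0
2. ¬((p3 ∨ (¬p3 → ¬p1)) → □◇(p3 ∨ (¬p3 → ¬p1))), w0   [∧-rule on 1]
3. p2 → ¬p1, w0   [∧-rule on 1]
4. p3 ∨ (¬p3 → ¬p1), w0   [¬→-rule on 2]
5. ¬□◇(p3 ∨ (¬p3 → ¬p1)), w0   [¬→-rule on 2]
6. ¬p1, w0   [→-rule on 3 (branches; this branch)]
7. ¬p3 → ¬p1, w0   [∨-rule on 4 (branches; this branch)]
8. ¬◇(p3 ∨ (¬p3 → ¬p1)), w1   [¬□-rule on 5: fresh world w1, w0Rw1]
9. ¬(p3 ∨ (¬p3 → ¬p1)), w0   [¬◇-rule on 8 via w1Rw0]
10. ¬p3, w0   [¬∨-rule on 9]
11. ¬(¬p3 → ¬p1), w0   [¬∨-rule on 9]
12. p1, w0   [¬→-rule on 11]
Accessibility: w0Rw0, w0Rw1, w1Rw0, w1Rw1
Branch closes: p1 and ¬p1 both at w0.
(One branch shown.) All branches close.

No, unsatisfiable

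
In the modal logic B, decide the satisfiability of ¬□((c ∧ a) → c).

1. ¬□((c ∧ a) → c), u
2. ¬((c ∧ a) → c), v
3. c ∧ a, v
4. ¬c, v
5. c, v
6. a, v
Accessibility: uRu, uRv, vRu, vRv
Branch closes: c and ¬c both at v.
Every branch closes; the branch above is one of them.

No, unsatisfiable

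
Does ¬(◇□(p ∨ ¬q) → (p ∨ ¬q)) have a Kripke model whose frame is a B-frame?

Unsatisfiable

1. ¬(◇□(p ∨ ¬q) → (p ∨ ¬q)), 0
2. ◇□(p ∨ ¬q), 0
3. ¬(p ∨ ¬q), 0
4. ¬p, 0
5. q, 0
6. □(p ∨ ¬q), 1
7. p ∨ ¬q, 0
8. p ∨ ¬q, 1
9. ¬q, 0
Accessibility: 0R0, 0R1, 1R0, 1R1
Branch closes: q and ¬q both at 0.
(One branch shown.) All branches close.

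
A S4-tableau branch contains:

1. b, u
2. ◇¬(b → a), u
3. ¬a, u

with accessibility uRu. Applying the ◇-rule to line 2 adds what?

a fresh world v with uRv, and ¬(b → a) at v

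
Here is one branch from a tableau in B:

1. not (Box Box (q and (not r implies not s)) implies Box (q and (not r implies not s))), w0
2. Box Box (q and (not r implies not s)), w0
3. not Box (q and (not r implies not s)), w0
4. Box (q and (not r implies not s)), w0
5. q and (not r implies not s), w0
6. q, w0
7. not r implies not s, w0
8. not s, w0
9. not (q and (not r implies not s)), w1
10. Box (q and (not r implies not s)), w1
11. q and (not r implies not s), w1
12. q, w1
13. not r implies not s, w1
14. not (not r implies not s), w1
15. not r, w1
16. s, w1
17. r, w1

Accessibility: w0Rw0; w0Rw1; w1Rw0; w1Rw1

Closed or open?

Yes, closed

Both r and not r appear at w1.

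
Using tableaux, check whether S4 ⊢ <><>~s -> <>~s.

Tableau for the negation ~(<><>~s -> <>~s):
1. ~(<><>~s -> <>~s), w0
2. <><>~s, w0
3. ~<>~s, w0
4. s, w0
5. <>~s, w1
6. s, w1
7. ~s, w2
8. s, w2
Accessibility: w0Rw0, w0Rw1, w0Rw2, w1Rw1, w1Rw2, w2Rw2
Branch closes: s and ~s both at w2.
All branches of the negation close; one closing branch shown above.

Valid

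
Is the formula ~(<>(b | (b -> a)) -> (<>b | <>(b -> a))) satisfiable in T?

1. ~(<>(b | (b -> a)) -> (<>b | <>(b -> a))), 0
2. <>(b | (b -> a)), 0
3. ~(<>b | <>(b -> a)), 0
4. ~<>b, 0
5. ~<>(b -> a), 0
6. ~b, 0
7. ~(b -> a), 0
8. b, 0
9. ~a, 0
Accessibility: 0R0
Branch closes: b and ~b both at 0.
(One branch shown.) All branches close.

Unsatisfiable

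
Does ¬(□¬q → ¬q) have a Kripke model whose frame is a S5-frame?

No, unsatisfiable

1. ¬(□¬q → ¬q), 0
2. □¬q, 0
3. q, 0
4. ¬q, 0
Accessibility: 0R0
Branch closes: q and ¬q both at 0.
(One branch shown.) All branches close.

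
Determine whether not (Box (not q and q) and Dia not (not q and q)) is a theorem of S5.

Valid

Tableau for the negation Box (not q and q) and Dia not (not q and q):
1. Box (not q and q) and Dia not (not q and q), u
2. Box (not q and q), u   [and-rule on 1]
3. Dia not (not q and q), u   [and-rule on 1]
4. not q and q, u   [Box-rule on 2 via uRu]
5. not q, u   [and-rule on 4]
6. q, u   [and-rule on 4]
Accessibility: uRu
Branch closes: q and not q both at u.
Every branch of the negation's tableau closes; the branch above is one of them.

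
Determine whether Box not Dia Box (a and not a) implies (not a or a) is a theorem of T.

Yes, valid

Tableau for the negation not (Box not Dia Box (a and not a) implies (not a or a)):
1. not (Box not Dia Box (a and not a) implies (not a or a)), w0
2. Box not Dia Box (a and not a), w0   [neg-implies-rule on 1]
3. not (not a or a), w0   [neg-implies-rule on 1]
4. a, w0   [neg-or-rule on 3]
5. not a, w0   [neg-or-rule on 3]
Accessibility: w0Rw0
Branch closes: a and not a both at w0.
Every branch of the negation's tableau closes; the branch above is one of them.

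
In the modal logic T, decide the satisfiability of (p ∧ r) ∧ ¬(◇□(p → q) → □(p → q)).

Satisfiable

1. (p ∧ r) ∧ ¬(◇□(p → q) → □(p → q)), u
2. p ∧ r, u
3. ¬(◇□(p → q) → □(p → q)), u
4. p, u
5. r, u
6. ◇□(p → q), u
7. ¬□(p → q), u
8. □(p → q), v
9. p → q, v
10. q, v
11. ¬(p → q), w
12. p, w
13. ¬q, w
Accessibility: uRu, uRv, uRw, vRv, wRw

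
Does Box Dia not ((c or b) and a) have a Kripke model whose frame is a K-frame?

1. Box Dia not ((c or b) and a), 0

Yes, satisfiable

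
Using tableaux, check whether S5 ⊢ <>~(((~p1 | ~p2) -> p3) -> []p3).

Tableau for the negation ~<>~(((~p1 | ~p2) -> p3) -> []p3):
1. ~<>~(((~p1 | ~p2) -> p3) -> []p3), 0
2. ((~p1 | ~p2) -> p3) -> []p3, 0
3. []p3, 0
4. p3, 0
Accessibility: 0R0
The negation has an open branch (countermodel exists).

Invalid (countermodel exists)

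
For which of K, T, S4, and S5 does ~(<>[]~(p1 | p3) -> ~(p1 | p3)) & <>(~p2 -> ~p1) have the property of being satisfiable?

S5-tableau for the formula:
1. ~(<>[]~(p1 | p3) -> ~(p1 | p3)) & <>(~p2 -> ~p1), w0
2. ~(<>[]~(p1 | p3) -> ~(p1 | p3)), w0
3. <>(~p2 -> ~p1), w0
4. <>[]~(p1 | p3), w0
5. p1 | p3, w0
6. p3, w0
7. ~p2 -> ~p1, w1
8. ~p1, w1
9. []~(p1 | p3), w2
10. ~(p1 | p3), w0
11. ~p1, w0
12. ~p3, w0
Accessibility: w0Rw0, w0Rw1, w0Rw2, w1Rw0, w1Rw1, w1Rw2, w2Rw0, w2Rw1, w2Rw2
Branch closes: p3 and ~p3 both at w0.
Every branch closes (one shown): unsatisfiable in S5.
S4-tableau for the formula:
1. ~(<>[]~(p1 | p3) -> ~(p1 | p3)) & <>(~p2 -> ~p1), w0
2. ~(<>[]~(p1 | p3) -> ~(p1 | p3)), w0
3. <>(~p2 -> ~p1), w0
4. <>[]~(p1 | p3), w0
5. p1 | p3, w0
6. p3, w0
7. ~p2 -> ~p1, w1
8. ~p1, w1
9. []~(p1 | p3), w2
10. ~(p1 | p3), w2
11. ~p1, w2
12. ~p3, w2
Accessibility: w0Rw0, w0Rw1, w0Rw2, w1Rw1, w2Rw2
Complete open branch: satisfiable in S4, hence also in K, T (this S4-model is also a K-model and a T-model).

K, T, S4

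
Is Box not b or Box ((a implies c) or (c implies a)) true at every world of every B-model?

Tableau for the negation not (Box not b or Box ((a implies c) or (c implies a))):
1. not (Box not b or Box ((a implies c) or (c implies a))), w0
2. not Box not b, w0
3. not Box ((a implies c) or (c implies a)), w0
4. b, w1
5. not ((a implies c) or (c implies a)), w2
6. not (a implies c), w2
7. not (c implies a), w2
8. a, w2
9. not c, w2
10. c, w2
11. not a, w2
Accessibility: w0Rw0, w0Rw1, w0Rw2, w1Rw0, w1Rw1, w2Rw0, w2Rw2
Branch closes: c and not c both at w2.
All branches of the negation close; one closing branch shown above.

Valid in B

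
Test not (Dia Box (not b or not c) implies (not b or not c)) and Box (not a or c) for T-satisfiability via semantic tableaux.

1. not (Dia Box (not b or not c) implies (not b or not c)) and Box (not a or c), 0
2. not (Dia Box (not b or not c) implies (not b or not c)), 0
3. Box (not a or c), 0
4. Dia Box (not b or not c), 0
5. not (not b or not c), 0
6. b, 0
7. c, 0
8. not a or c, 0
9. Box (not b or not c), 1
10. not a or c, 1
11. not b or not c, 1
12. c, 1
13. not b, 1
Accessibility: 0R0, 0R1, 1R1

Satisfiable (open branch found)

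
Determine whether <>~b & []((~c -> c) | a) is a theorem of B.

Invalid (countermodel exists)

Tableau for the negation ~(<>~b & []((~c -> c) | a)):
1. ~(<>~b & []((~c -> c) | a)), 0
2. ~[]((~c -> c) | a), 0
3. ~((~c -> c) | a), 1
4. ~(~c -> c), 1
5. ~a, 1
6. ~c, 1
Accessibility: 0R0, 0R1, 1R0, 1R1
The negation has an open branch (countermodel exists).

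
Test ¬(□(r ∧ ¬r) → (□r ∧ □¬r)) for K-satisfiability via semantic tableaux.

1. ¬(□(r ∧ ¬r) → (□r ∧ □¬r)), w0
2. □(r ∧ ¬r), w0
3. ¬(□r ∧ □¬r), w0
4. ¬□¬r, w0
5. r, w1
6. r ∧ ¬r, w1
7. ¬r, w1
Accessibility: w0Rw1
Branch closes: r and ¬r both at w1.
All branches of the tableau close; one closing branch shown above.

Unsatisfiable (every branch closes)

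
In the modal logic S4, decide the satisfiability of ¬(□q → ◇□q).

1. ¬(□q → ◇□q), u
2. □q, u
3. ¬◇□q, u
4. q, u
5. ¬□q, u
6. ¬q, v
7. q, v
Accessibility: uRu, uRv, vRv
Branch closes: q and ¬q both at v.
(One branch shown.) All branches close.

Unsatisfiable (every branch closes)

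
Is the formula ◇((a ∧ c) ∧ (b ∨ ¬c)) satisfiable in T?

1. ◇((a ∧ c) ∧ (b ∨ ¬c)), w0
2. (a ∧ c) ∧ (b ∨ ¬c), w1
3. a ∧ c, w1
4. b ∨ ¬c, w1
5. a, w1
6. c, w1
7. b, w1
Accessibility: w0Rw0, w0Rw1, w1Rw1

Satisfiable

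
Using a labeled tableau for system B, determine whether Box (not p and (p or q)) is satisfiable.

1. Box (not p and (p or q)), w0
2. not p and (p or q), w0   [Box-rule on 1 via w0Rw0]
3. not p, w0   [and-rule on 2]
4. p or q, w0   [and-rule on 2]
5. q, w0   [or-rule on 4 (branches; this branch)]
Accessibility: w0Rw0

Satisfiable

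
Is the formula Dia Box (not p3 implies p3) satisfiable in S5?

1. Dia Box (not p3 implies p3), w0
2. Box (not p3 implies p3), w1
3. not p3 implies p3, w0
4. not p3 implies p3, w1
5. p3, w0
6. p3, w1
Accessibility: w0Rw0, w0Rw1, w1Rw0, w1Rw1

Satisfiable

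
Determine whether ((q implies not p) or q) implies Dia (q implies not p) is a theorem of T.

Tableau for the negation not (((q implies not p) or q) implies Dia (q implies not p)):
1. not (((q implies not p) or q) implies Dia (q implies not p)), u
2. (q implies not p) or q, u   [neg-implies-rule on 1]
3. not Dia (q implies not p), u   [neg-implies-rule on 1]
4. not (q implies not p), u   [neg-Dia-rule on 3 via uRu]
5. q, u   [neg-implies-rule on 4]
6. p, u   [neg-implies-rule on 4]
Accessibility: uRu
The negation has an open branch (countermodel exists).

Invalid (countermodel exists)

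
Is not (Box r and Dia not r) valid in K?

Yes, valid

Tableau for the negation Box r and Dia not r:
1. Box r and Dia not r, 0
2. Box r, 0   [and-rule on 1]
3. Dia not r, 0   [and-rule on 1]
4. not r, 1   [Dia-rule on 3: fresh world 1, 0R1]
5. r, 1   [Box-rule on 2 via 0R1]
Accessibility: 0R1
Branch closes: r and not r both at 1.
All branches of the negation close; one closing branch shown above.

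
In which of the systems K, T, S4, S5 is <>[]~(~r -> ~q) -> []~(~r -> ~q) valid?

S5-tableau for the negation ~(<>[]~(~r -> ~q) -> []~(~r -> ~q)):
1. ~(<>[]~(~r -> ~q) -> []~(~r -> ~q)), 0
2. <>[]~(~r -> ~q), 0
3. ~[]~(~r -> ~q), 0
4. []~(~r -> ~q), 1
5. ~(~r -> ~q), 0
6. ~r, 0
7. q, 0
8. ~(~r -> ~q), 1
9. ~r, 1
10. q, 1
11. ~r -> ~q, 2
12. ~(~r -> ~q), 2
13. ~r, 2
14. q, 2
15. ~q, 2
Accessibility: 0R0, 0R1, 0R2, 1R0, 1R1, 1R2, 2R0, 2R1, 2R2
Branch closes: q and ~q both at 2.
Every branch closes (one shown): valid in S5.
S4-tableau for the negation ~(<>[]~(~r -> ~q) -> []~(~r -> ~q)):
1. ~(<>[]~(~r -> ~q) -> []~(~r -> ~q)), 0
2. <>[]~(~r -> ~q), 0
3. ~[]~(~r -> ~q), 0
4. []~(~r -> ~q), 1
5. ~(~r -> ~q), 1
6. ~r, 1
7. q, 1
8. ~r -> ~q, 2
9. ~q, 2
Accessibility: 0R0, 0R1, 0R2, 1R1, 2R2
Complete open branch: countermodel on an S4-frame, so not valid in S4, nor in K, T (the same frame is also a K-frame and a T-frame).

S5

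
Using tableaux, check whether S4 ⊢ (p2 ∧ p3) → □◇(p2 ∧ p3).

Not valid

Tableau for the negation ¬((p2 ∧ p3) → □◇(p2 ∧ p3)):
1. ¬((p2 ∧ p3) → □◇(p2 ∧ p3)), 0
2. p2 ∧ p3, 0   [¬→-rule on 1]
3. ¬□◇(p2 ∧ p3), 0   [¬→-rule on 1]
4. p2, 0   [∧-rule on 2]
5. p3, 0   [∧-rule on 2]
6. ¬◇(p2 ∧ p3), 1   [¬□-rule on 3: fresh world 1, 0R1]
7. ¬(p2 ∧ p3), 1   [¬◇-rule on 6 via 1R1]
8. ¬p3, 1   [¬∧-rule on 7 (branches; this branch)]
Accessibility: 0R0, 0R1, 1R1
The negation has an open branch (countermodel exists).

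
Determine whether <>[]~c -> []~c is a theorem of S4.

No, not valid

Tableau for the negation ~(<>[]~c -> []~c):
1. ~(<>[]~c -> []~c), 0
2. <>[]~c, 0
3. ~[]~c, 0
4. []~c, 1
5. ~c, 1
6. c, 2
Accessibility: 0R0, 0R1, 0R2, 1R1, 2R2
The negation has an open branch (countermodel exists).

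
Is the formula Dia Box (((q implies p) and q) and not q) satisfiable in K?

Satisfiable

1. Dia Box (((q implies p) and q) and not q), w0
2. Box (((q implies p) and q) and not q), w1   [Dia-rule on 1: fresh world w1, w0Rw1]
Accessibility: w0Rw1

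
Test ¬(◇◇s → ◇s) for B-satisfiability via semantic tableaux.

1. ¬(◇◇s → ◇s), w0
2. ◇◇s, w0
3. ¬◇s, w0
4. ¬s, w0
5. ◇s, w1
6. ¬s, w1
7. s, w2
Accessibility: w0Rw0, w0Rw1, w1Rw0, w1Rw1, w1Rw2, w2Rw1, w2Rw2

Yes, satisfiable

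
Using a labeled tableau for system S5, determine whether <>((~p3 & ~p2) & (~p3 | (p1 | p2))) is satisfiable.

1. <>((~p3 & ~p2) & (~p3 | (p1 | p2))), 0
2. (~p3 & ~p2) & (~p3 | (p1 | p2)), 1
3. ~p3 & ~p2, 1
4. ~p3 | (p1 | p2), 1
5. ~p3, 1
6. ~p2, 1
7. p1 | p2, 1
8. p1, 1
Accessibility: 0R0, 0R1, 1R0, 1R1

Satisfiable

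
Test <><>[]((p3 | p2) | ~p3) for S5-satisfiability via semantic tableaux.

Yes, satisfiable

1. <><>[]((p3 | p2) | ~p3), 0
2. <>[]((p3 | p2) | ~p3), 1
3. []((p3 | p2) | ~p3), 2
4. (p3 | p2) | ~p3, 0
5. (p3 | p2) | ~p3, 1
6. (p3 | p2) | ~p3, 2
7. ~p3, 0
8. ~p3, 1
9. ~p3, 2
Accessibility: 0R0, 0R1, 0R2, 1R0, 1R1, 1R2, 2R0, 2R1, 2R2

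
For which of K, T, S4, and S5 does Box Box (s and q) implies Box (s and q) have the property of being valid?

T-tableau for the negation not (Box Box (s and q) implies Box (s and q)):
1. not (Box Box (s and q) implies Box (s and q)), w0
2. Box Box (s and q), w0   [neg-implies-rule on 1]
3. not Box (s and q), w0   [neg-implies-rule on 1]
4. Box (s and q), w0   [Box-rule on 2 via w0Rw0]
5. s and q, w0   [Box-rule on 4 via w0Rw0]
6. s, w0   [and-rule on 5]
7. q, w0   [and-rule on 5]
8. not (s and q), w1   [neg-Box-rule on 3: fresh world w1, w0Rw1]
9. Box (s and q), w1   [Box-rule on 2 via w0Rw1]
10. s and q, w1   [Box-rule on 4 via w0Rw1]
11. s, w1   [and-rule on 10]
12. q, w1   [and-rule on 10]
13. not q, w1   [neg-and-rule on 8 (branches; this branch)]
Accessibility: w0Rw0, w0Rw1, w1Rw1
Branch closes: q and not q both at w1.
Every branch closes (one shown): valid in T, hence also in S4, S5 (every theorem of T is a theorem of S4 and S5).
K-tableau for the negation not (Box Box (s and q) implies Box (s and q)):
1. not (Box Box (s and q) implies Box (s and q)), w0
2. Box Box (s and q), w0   [neg-implies-rule on 1]
3. not Box (s and q), w0   [neg-implies-rule on 1]
4. not (s and q), w1   [neg-Box-rule on 3: fresh world w1, w0Rw1]
5. Box (s and q), w1   [Box-rule on 2 via w0Rw1]
6. not q, w1   [neg-and-rule on 4 (branches; this branch)]
Accessibility: w0Rw1
Complete open branch: countermodel on a K-frame, so not valid in K.

T, S4, S5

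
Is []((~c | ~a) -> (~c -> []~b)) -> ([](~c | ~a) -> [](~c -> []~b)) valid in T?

Tableau for the negation ~([]((~c | ~a) -> (~c -> []~b)) -> ([](~c | ~a) -> [](~c -> []~b))):
1. ~([]((~c | ~a) -> (~c -> []~b)) -> ([](~c | ~a) -> [](~c -> []~b))), u
2. []((~c | ~a) -> (~c -> []~b)), u
3. ~([](~c | ~a) -> [](~c -> []~b)), u
4. [](~c | ~a), u
5. ~[](~c -> []~b), u
6. (~c | ~a) -> (~c -> []~b), u
7. ~c | ~a, u
8. ~c -> []~b, u
9. ~a, u
10. []~b, u
11. ~b, u
12. ~(~c -> []~b), v
13. ~c, v
14. ~[]~b, v
15. (~c | ~a) -> (~c -> []~b), v
16. ~c | ~a, v
17. ~b, v
18. ~c -> []~b, v
19. ~a, v
20. []~b, v
21. b, w
22. ~b, w
Accessibility: uRu, uRv, vRv, vRw, wRw
Branch closes: b and ~b both at w.
Every branch of the negation's tableau closes; the branch above is one of them.

Valid in T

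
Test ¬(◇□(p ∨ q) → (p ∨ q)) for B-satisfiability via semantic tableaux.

1. ¬(◇□(p ∨ q) → (p ∨ q)), w0
2. ◇□(p ∨ q), w0   [¬→-rule on 1]
3. ¬(p ∨ q), w0   [¬→-rule on 1]
4. ¬p, w0   [¬∨-rule on 3]
5. ¬q, w0   [¬∨-rule on 3]
6. □(p ∨ q), w1   [◇-rule on 2: fresh world w1, w0Rw1]
7. p ∨ q, w0   [□-rule on 6 via w1Rw0]
8. p ∨ q, w1   [□-rule on 6 via w1Rw1]
9. q, w0   [∨-rule on 7 (branches; this branch)]
Accessibility: w0Rw0, w0Rw1, w1Rw0, w1Rw1
Branch closes: q and ¬q both at w0.
All branches of the tableau close; one closing branch shown above.

Unsatisfiable (every branch closes)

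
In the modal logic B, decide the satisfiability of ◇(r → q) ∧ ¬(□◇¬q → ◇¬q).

No, unsatisfiable

1. ◇(r → q) ∧ ¬(□◇¬q → ◇¬q), w0
2. ◇(r → q), w0   [∧-rule on 1]
3. ¬(□◇¬q → ◇¬q), w0   [∧-rule on 1]
4. □◇¬q, w0   [¬→-rule on 3]
5. ¬◇¬q, w0   [¬→-rule on 3]
6. ◇¬q, w0   [□-rule on 4 via w0Rw0]
7. q, w0   [¬◇-rule on 5 via w0Rw0]
8. r → q, w1   [◇-rule on 2: fresh world w1, w0Rw1]
9. ◇¬q, w1   [□-rule on 4 via w0Rw1]
10. q, w1   [¬◇-rule on 5 via w0Rw1]
11. ¬q, w2   [◇-rule on 6: fresh world w2, w0Rw2]
12. ◇¬q, w2   [□-rule on 4 via w0Rw2]
13. q, w2   [¬◇-rule on 5 via w0Rw2]
Accessibility: w0Rw0, w0Rw1, w0Rw2, w1Rw0, w1Rw1, w2Rw0, w2Rw2
Branch closes: q and ¬q both at w2.
All branches of the tableau close; one closing branch shown above.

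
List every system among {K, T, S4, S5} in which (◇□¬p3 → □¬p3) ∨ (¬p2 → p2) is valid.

S5-tableau for the negation ¬((◇□¬p3 → □¬p3) ∨ (¬p2 → p2)):
1. ¬((◇□¬p3 → □¬p3) ∨ (¬p2 → p2)), u
2. ¬(◇□¬p3 → □¬p3), u   [¬∨-rule on 1]
3. ¬(¬p2 → p2), u   [¬∨-rule on 1]
4. ◇□¬p3, u   [¬→-rule on 2]
5. ¬□¬p3, u   [¬→-rule on 2]
6. ¬p2, u   [¬→-rule on 3]
7. □¬p3, v   [◇-rule on 4: fresh world v, uRv]
8. ¬p3, u   [□-rule on 7 via vRu]
9. ¬p3, v   [□-rule on 7 via vRv]
10. p3, w   [¬□-rule on 5: fresh world w, uRw]
11. ¬p3, w   [□-rule on 7 via vRw]
Accessibility: uRu, uRv, uRw, vRu, vRv, vRw, wRu, wRv, wRw
Branch closes: p3 and ¬p3 both at w.
Every branch closes (one shown): valid in S5.
S4-tableau for the negation ¬((◇□¬p3 → □¬p3) ∨ (¬p2 → p2)):
1. ¬((◇□¬p3 → □¬p3) ∨ (¬p2 → p2)), u
2. ¬(◇□¬p3 → □¬p3), u   [¬∨-rule on 1]
3. ¬(¬p2 → p2), u   [¬∨-rule on 1]
4. ◇□¬p3, u   [¬→-rule on 2]
5. ¬□¬p3, u   [¬→-rule on 2]
6. ¬p2, u   [¬→-rule on 3]
7. □¬p3, v   [◇-rule on 4: fresh world v, uRv]
8. ¬p3, v   [□-rule on 7 via vRv]
9. p3, w   [¬□-rule on 5: fresh world w, uRw]
Accessibility: uRu, uRv, uRw, vRv, wRw
Complete open branch: countermodel on an S4-frame, so not valid in S4, nor in K, T (the same frame is also a K-frame and a T-frame).

S5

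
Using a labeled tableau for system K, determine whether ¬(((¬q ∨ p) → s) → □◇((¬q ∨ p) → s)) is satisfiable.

Satisfiable

1. ¬(((¬q ∨ p) → s) → □◇((¬q ∨ p) → s)), u
2. (¬q ∨ p) → s, u
3. ¬□◇((¬q ∨ p) → s), u
4. s, u
5. ¬◇((¬q ∨ p) → s), v
Accessibility: uRv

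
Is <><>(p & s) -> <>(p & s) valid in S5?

Valid

Tableau for the negation ~(<><>(p & s) -> <>(p & s)):
1. ~(<><>(p & s) -> <>(p & s)), w0
2. <><>(p & s), w0
3. ~<>(p & s), w0
4. ~(p & s), w0
5. ~s, w0
6. <>(p & s), w1
7. ~(p & s), w1
8. ~s, w1
9. p & s, w2
10. p, w2
11. s, w2
12. ~(p & s), w2
13. ~s, w2
Accessibility: w0Rw0, w0Rw1, w0Rw2, w1Rw0, w1Rw1, w1Rw2, w2Rw0, w2Rw1, w2Rw2
Branch closes: s and ~s both at w2.
All branches of the negation close; one closing branch shown above.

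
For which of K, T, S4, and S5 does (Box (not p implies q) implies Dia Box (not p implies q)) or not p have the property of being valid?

T, S4, S5

K-tableau for the negation not ((Box (not p implies q) implies Dia Box (not p implies q)) or not p):
1. not ((Box (not p implies q) implies Dia Box (not p implies q)) or not p), 0
2. not (Box (not p implies q) implies Dia Box (not p implies q)), 0
3. p, 0
4. Box (not p implies q), 0
5. not Dia Box (not p implies q), 0
Complete open branch: countermodel on a K-frame, so not valid in K.
T-tableau for the negation not ((Box (not p implies q) implies Dia Box (not p implies q)) or not p):
1. not ((Box (not p implies q) implies Dia Box (not p implies q)) or not p), 0
2. not (Box (not p implies q) implies Dia Box (not p implies q)), 0
3. p, 0
4. Box (not p implies q), 0
5. not Dia Box (not p implies q), 0
6. not p implies q, 0
7. not Box (not p implies q), 0
8. q, 0
9. not (not p implies q), 1
10. not p, 1
11. not q, 1
12. not p implies q, 1
13. not Box (not p implies q), 1
14. q, 1
Accessibility: 0R0, 0R1, 1R1
Branch closes: q and not q both at 1.
Every branch closes (one shown): valid in T, hence also in S4, S5 (every theorem of T is a theorem of S4 and S5).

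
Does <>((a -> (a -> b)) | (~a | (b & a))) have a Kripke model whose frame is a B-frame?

1. <>((a -> (a -> b)) | (~a | (b & a))), 0
2. (a -> (a -> b)) | (~a | (b & a)), 1
3. ~a | (b & a), 1
4. b & a, 1
5. b, 1
6. a, 1
Accessibility: 0R0, 0R1, 1R0, 1R1

Satisfiable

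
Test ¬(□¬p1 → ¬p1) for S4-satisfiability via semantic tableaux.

No, unsatisfiable

1. ¬(□¬p1 → ¬p1), 0
2. □¬p1, 0   [¬→-rule on 1]
3. p1, 0   [¬→-rule on 1]
4. ¬p1, 0   [□-rule on 2 via 0R0]
Accessibility: 0R0
Branch closes: p1 and ¬p1 both at 0.
Every branch closes; the branch above is one of them.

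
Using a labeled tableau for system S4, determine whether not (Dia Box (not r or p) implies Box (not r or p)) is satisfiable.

1. not (Dia Box (not r or p) implies Box (not r or p)), u
2. Dia Box (not r or p), u
3. not Box (not r or p), u
4. Box (not r or p), v
5. not r or p, v
6. p, v
7. not (not r or p), w
8. r, w
9. not p, w
Accessibility: uRu, uRv, uRw, vRv, wRw

Satisfiable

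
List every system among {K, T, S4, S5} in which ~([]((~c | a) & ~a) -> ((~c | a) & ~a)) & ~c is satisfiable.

K-tableau for the formula:
1. ~([]((~c | a) & ~a) -> ((~c | a) & ~a)) & ~c, 0
2. ~([]((~c | a) & ~a) -> ((~c | a) & ~a)), 0
3. ~c, 0
4. []((~c | a) & ~a), 0
5. ~((~c | a) & ~a), 0
6. a, 0
Complete open branch: satisfiable in K.
T-tableau for the formula:
1. ~([]((~c | a) & ~a) -> ((~c | a) & ~a)) & ~c, 0
2. ~([]((~c | a) & ~a) -> ((~c | a) & ~a)), 0
3. ~c, 0
4. []((~c | a) & ~a), 0
5. ~((~c | a) & ~a), 0
6. (~c | a) & ~a, 0
7. ~c | a, 0
8. ~a, 0
9. ~(~c | a), 0
10. c, 0
Accessibility: 0R0
Branch closes: c and ~c both at 0.
Every branch closes (one shown): unsatisfiable in T, hence also in S4, S5 (every S4/S5-frame is a T-frame).

K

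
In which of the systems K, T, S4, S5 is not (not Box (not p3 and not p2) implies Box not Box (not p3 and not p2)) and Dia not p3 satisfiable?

K, T, S4

S4-tableau for the formula:
1. not (not Box (not p3 and not p2) implies Box not Box (not p3 and not p2)) and Dia not p3, u
2. not (not Box (not p3 and not p2) implies Box not Box (not p3 and not p2)), u   [and-rule on 1]
3. Dia not p3, u   [and-rule on 1]
4. not Box (not p3 and not p2), u   [neg-implies-rule on 2]
5. not Box not Box (not p3 and not p2), u   [neg-implies-rule on 2]
6. not p3, v   [Dia-rule on 3: fresh world v, uRv]
7. not (not p3 and not p2), w   [neg-Box-rule on 4: fresh world w, uRw]
8. p2, w   [neg-and-rule on 7 (branches; this branch)]
9. Box (not p3 and not p2), x   [neg-Box-rule on 5: fresh world x, uRx]
10. not p3 and not p2, x   [Box-rule on 9 via xRx]
11. not p3, x   [and-rule on 10]
12. not p2, x   [and-rule on 10]
Accessibility: uRu, uRv, uRw, uRx, vRv, wRw, xRx
Complete open branch: satisfiable in S4, hence also in K, T (this S4-model is also a K-model and a T-model).
S5-tableau for the formula:
1. not (not Box (not p3 and not p2) implies Box not Box (not p3 and not p2)) and Dia not p3, u
2. not (not Box (not p3 and not p2) implies Box not Box (not p3 and not p2)), u   [and-rule on 1]
3. Dia not p3, u   [and-rule on 1]
4. not Box (not p3 and not p2), u   [neg-implies-rule on 2]
5. not Box not Box (not p3 and not p2), u   [neg-implies-rule on 2]
6. not p3, v   [Dia-rule on 3: fresh world v, uRv]
7. not (not p3 and not p2), w   [neg-Box-rule on 4: fresh world w, uRw]
8. p2, w   [neg-and-rule on 7 (branches; this branch)]
9. Box (not p3 and not p2), x   [neg-Box-rule on 5: fresh world x, uRx]
10. not p3 and not p2, u   [Box-rule on 9 via xRu]
11. not p3, u   [and-rule on 10]
12. not p2, u   [and-rule on 10]
13. not p3 and not p2, v   [Box-rule on 9 via xRv]
14. not p2, v   [and-rule on 13]
15. not p3 and not p2, w   [Box-rule on 9 via xRw]
16. not p3, w   [and-rule on 15]
17. not p2, w   [and-rule on 15]
Accessibility: uRu, uRv, uRw, uRx, vRu, vRv, vRw, vRx, wRu, wRv, wRw, wRx, xRu, xRv, xRw, xRx
Branch closes: p2 and not p2 both at w.
Every branch closes (one shown): unsatisfiable in S5.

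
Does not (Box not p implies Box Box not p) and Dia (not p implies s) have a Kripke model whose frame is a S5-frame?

1. not (Box not p implies Box Box not p) and Dia (not p implies s), w0
2. not (Box not p implies Box Box not p), w0   [and-rule on 1]
3. Dia (not p implies s), w0   [and-rule on 1]
4. Box not p, w0   [neg-implies-rule on 2]
5. not Box Box not p, w0   [neg-implies-rule on 2]
6. not p, w0   [Box-rule on 4 via w0Rw0]
7. not p implies s, w1   [Dia-rule on 3: fresh world w1, w0Rw1]
8. not p, w1   [Box-rule on 4 via w0Rw1]
9. s, w1   [implies-rule on 7 (branches; this branch)]
10. not Box not p, w2   [neg-Box-rule on 5: fresh world w2, w0Rw2]
11. not p, w2   [Box-rule on 4 via w0Rw2]
12. p, w3   [neg-Box-rule on 10: fresh world w3, w2Rw3]
13. not p, w3   [Box-rule on 4 via w0Rw3]
Accessibility: w0Rw0, w0Rw1, w0Rw2, w0Rw3, w1Rw0, w1Rw1, w1Rw2, w1Rw3, w2Rw0, w2Rw1, w2Rw2, w2Rw3, w3Rw0, w3Rw1, w3Rw2, w3Rw3
Branch closes: p and not p both at w3.
(One branch shown.) All branches close.

No, unsatisfiable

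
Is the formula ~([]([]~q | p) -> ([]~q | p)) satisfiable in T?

1. ~([]([]~q | p) -> ([]~q | p)), w0
2. []([]~q | p), w0   [~->-rule on 1]
3. ~([]~q | p), w0   [~->-rule on 1]
4. ~[]~q, w0   [~|-rule on 3]
5. ~p, w0   [~|-rule on 3]
6. []~q | p, w0   [[]-rule on 2 via w0Rw0]
7. []~q, w0   [|-rule on 6 (branches; this branch)]
8. ~q, w0   [[]-rule on 7 via w0Rw0]
9. q, w1   [~[]-rule on 4: fresh world w1, w0Rw1]
10. []~q | p, w1   [[]-rule on 2 via w0Rw1]
11. ~q, w1   [[]-rule on 7 via w0Rw1]
Accessibility: w0Rw0, w0Rw1, w1Rw1
Branch closes: q and ~q both at w1.
(One branch shown.) All branches close.

Unsatisfiable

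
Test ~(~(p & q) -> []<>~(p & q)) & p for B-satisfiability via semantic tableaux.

1. ~(~(p & q) -> []<>~(p & q)) & p, w0
2. ~(~(p & q) -> []<>~(p & q)), w0
3. p, w0
4. ~(p & q), w0
5. ~[]<>~(p & q), w0
6. ~q, w0
7. ~<>~(p & q), w1
8. p & q, w0
9. q, w0
Accessibility: w0Rw0, w0Rw1, w1Rw0, w1Rw1
Branch closes: q and ~q both at w0.
(One branch shown.) All branches close.

Unsatisfiable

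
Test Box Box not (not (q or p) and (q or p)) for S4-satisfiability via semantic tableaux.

Yes, satisfiable

1. Box Box not (not (q or p) and (q or p)), u
2. Box not (not (q or p) and (q or p)), u
3. not (not (q or p) and (q or p)), u
4. not (q or p), u
5. not q, u
6. not p, u
Accessibility: uRu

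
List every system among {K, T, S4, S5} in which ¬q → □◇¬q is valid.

S5-tableau for the negation ¬(¬q → □◇¬q):
1. ¬(¬q → □◇¬q), w0
2. ¬q, w0
3. ¬□◇¬q, w0
4. ¬◇¬q, w1
5. q, w0
Accessibility: w0Rw0, w0Rw1, w1Rw0, w1Rw1
Branch closes: q and ¬q both at w0.
Every branch closes (one shown): valid in S5.
S4-tableau for the negation ¬(¬q → □◇¬q):
1. ¬(¬q → □◇¬q), w0
2. ¬q, w0
3. ¬□◇¬q, w0
4. ¬◇¬q, w1
5. q, w1
Accessibility: w0Rw0, w0Rw1, w1Rw1
Complete open branch: countermodel on an S4-frame, so not valid in S4, nor in K, T (the same frame is also a K-frame and a T-frame).

S5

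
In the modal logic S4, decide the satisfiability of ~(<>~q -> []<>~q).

1. ~(<>~q -> []<>~q), u
2. <>~q, u
3. ~[]<>~q, u
4. ~q, v
5. ~<>~q, w
6. q, w
Accessibility: uRu, uRv, uRw, vRv, wRw

Satisfiable (open branch found)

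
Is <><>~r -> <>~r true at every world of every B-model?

Tableau for the negation ~(<><>~r -> <>~r):
1. ~(<><>~r -> <>~r), w0
2. <><>~r, w0
3. ~<>~r, w0
4. r, w0
5. <>~r, w1
6. r, w1
7. ~r, w2
Accessibility: w0Rw0, w0Rw1, w1Rw0, w1Rw1, w1Rw2, w2Rw1, w2Rw2
The negation has an open branch (countermodel exists).

Not valid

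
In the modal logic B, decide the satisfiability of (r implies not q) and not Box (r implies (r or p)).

Unsatisfiable

1. (r implies not q) and not Box (r implies (r or p)), u
2. r implies not q, u
3. not Box (r implies (r or p)), u
4. not q, u
5. not (r implies (r or p)), v
6. r, v
7. not (r or p), v
8. not r, v
9. not p, v
Accessibility: uRu, uRv, vRu, vRv
Branch closes: r and not r both at v.
All branches of the tableau close; one closing branch shown above.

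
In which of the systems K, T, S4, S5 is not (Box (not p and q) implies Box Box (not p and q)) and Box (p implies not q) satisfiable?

T-tableau for the formula:
1. not (Box (not p and q) implies Box Box (not p and q)) and Box (p implies not q), w0
2. not (Box (not p and q) implies Box Box (not p and q)), w0
3. Box (p implies not q), w0
4. Box (not p and q), w0
5. not Box Box (not p and q), w0
6. p implies not q, w0
7. not p and q, w0
8. not p, w0
9. q, w0
10. not Box (not p and q), w1
11. p implies not q, w1
12. not p and q, w1
13. not p, w1
14. q, w1
15. not (not p and q), w2
16. not q, w2
Accessibility: w0Rw0, w0Rw1, w1Rw1, w1Rw2, w2Rw2
Complete open branch: satisfiable in T, hence also in K (this T-model is also a K-model).
S4-tableau for the formula:
1. not (Box (not p and q) implies Box Box (not p and q)) and Box (p implies not q), w0
2. not (Box (not p and q) implies Box Box (not p and q)), w0
3. Box (p implies not q), w0
4. Box (not p and q), w0
5. not Box Box (not p and q), w0
6. p implies not q, w0
7. not p and q, w0
8. not p, w0
9. q, w0
10. not Box (not p and q), w1
11. p implies not q, w1
12. not p and q, w1
13. not p, w1
14. q, w1
15. not (not p and q), w2
16. p implies not q, w2
17. not p and q, w2
18. not p, w2
19. q, w2
20. not q, w2
Accessibility: w0Rw0, w0Rw1, w0Rw2, w1Rw1, w1Rw2, w2Rw2
Branch closes: q and not q both at w2.
Every branch closes (one shown): unsatisfiable in S4, hence also in S5 (every S5-frame is an S4-frame).

K, T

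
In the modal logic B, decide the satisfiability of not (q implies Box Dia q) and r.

No, unsatisfiable

1. not (q implies Box Dia q) and r, w0
2. not (q implies Box Dia q), w0
3. r, w0
4. q, w0
5. not Box Dia q, w0
6. not Dia q, w1
7. not q, w0
Accessibility: w0Rw0, w0Rw1, w1Rw0, w1Rw1
Branch closes: q and not q both at w0.
(One branch shown.) All branches close.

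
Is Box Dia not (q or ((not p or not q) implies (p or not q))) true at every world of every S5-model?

Tableau for the negation not Box Dia not (q or ((not p or not q) implies (p or not q))):
1. not Box Dia not (q or ((not p or not q) implies (p or not q))), 0
2. not Dia not (q or ((not p or not q) implies (p or not q))), 1   [neg-Box-rule on 1: fresh world 1, 0R1]
3. q or ((not p or not q) implies (p or not q)), 0   [neg-Dia-rule on 2 via 1R0]
4. q or ((not p or not q) implies (p or not q)), 1   [neg-Dia-rule on 2 via 1R1]
5. (not p or not q) implies (p or not q), 0   [or-rule on 3 (branches; this branch)]
6. (not p or not q) implies (p or not q), 1   [or-rule on 4 (branches; this branch)]
7. p or not q, 0   [implies-rule on 5 (branches; this branch)]
8. p or not q, 1   [implies-rule on 6 (branches; this branch)]
9. not q, 0   [or-rule on 7 (branches; this branch)]
10. not q, 1   [or-rule on 8 (branches; this branch)]
Accessibility: 0R0, 0R1, 1R0, 1R1
The negation has an open branch (countermodel exists).

Invalid (countermodel exists)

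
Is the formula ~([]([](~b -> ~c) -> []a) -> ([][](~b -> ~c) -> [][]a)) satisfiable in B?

1. ~([]([](~b -> ~c) -> []a) -> ([][](~b -> ~c) -> [][]a)), w0
2. []([](~b -> ~c) -> []a), w0
3. ~([][](~b -> ~c) -> [][]a), w0
4. [][](~b -> ~c), w0
5. ~[][]a, w0
6. [](~b -> ~c) -> []a, w0
7. [](~b -> ~c), w0
8. ~b -> ~c, w0
9. []a, w0
10. a, w0
11. ~c, w0
12. ~[]a, w1
13. [](~b -> ~c) -> []a, w1
14. [](~b -> ~c), w1
15. ~b -> ~c, w1
16. a, w1
17. ~[](~b -> ~c), w1
18. ~c, w1
19. ~a, w2
20. ~b -> ~c, w2
21. ~c, w2
22. ~(~b -> ~c), w3
23. ~b, w3
24. c, w3
25. ~b -> ~c, w3
26. ~c, w3
Accessibility: w0Rw0, w0Rw1, w1Rw0, w1Rw1, w1Rw2, w1Rw3, w2Rw1, w2Rw2, w3Rw1, w3Rw3
Branch closes: c and ~c both at w3.
All branches of the tableau close; one closing branch shown above.

Unsatisfiable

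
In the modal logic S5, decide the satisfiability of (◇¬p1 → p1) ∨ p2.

Satisfiable

1. (◇¬p1 → p1) ∨ p2, u
2. p2, u   [∨-rule on 1 (branches; this branch)]
Accessibility: uRu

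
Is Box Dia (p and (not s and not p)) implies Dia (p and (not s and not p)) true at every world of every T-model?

Yes, valid

Tableau for the negation not (Box Dia (p and (not s and not p)) implies Dia (p and (not s and not p))):
1. not (Box Dia (p and (not s and not p)) implies Dia (p and (not s and not p))), u
2. Box Dia (p and (not s and not p)), u
3. not Dia (p and (not s and not p)), u
4. Dia (p and (not s and not p)), u
5. not (p and (not s and not p)), u
6. not (not s and not p), u
7. p, u
8. p and (not s and not p), v
9. p, v
10. not s and not p, v
11. not s, v
12. not p, v
Accessibility: uRu, uRv, vRv
Branch closes: p and not p both at v.
All branches of the negation close; one closing branch shown above.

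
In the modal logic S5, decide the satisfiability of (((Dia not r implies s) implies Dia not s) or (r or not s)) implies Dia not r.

Satisfiable (open branch found)

1. (((Dia not r implies s) implies Dia not s) or (r or not s)) implies Dia not r, u
2. Dia not r, u
3. not r, v
Accessibility: uRu, uRv, vRu, vRv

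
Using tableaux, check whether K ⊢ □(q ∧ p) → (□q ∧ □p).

Valid in K

Tableau for the negation ¬(□(q ∧ p) → (□q ∧ □p)):
1. ¬(□(q ∧ p) → (□q ∧ □p)), u
2. □(q ∧ p), u   [¬→-rule on 1]
3. ¬(□q ∧ □p), u   [¬→-rule on 1]
4. ¬□p, u   [¬∧-rule on 3 (branches; this branch)]
5. ¬p, v   [¬□-rule on 4: fresh world v, uRv]
6. q ∧ p, v   [□-rule on 2 via uRv]
7. q, v   [∧-rule on 6]
8. p, v   [∧-rule on 6]
Accessibility: uRv
Branch closes: p and ¬p both at v.
Every branch of the negation's tableau closes; the branch above is one of them.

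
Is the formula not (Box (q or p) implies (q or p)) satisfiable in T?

1. not (Box (q or p) implies (q or p)), u
2. Box (q or p), u
3. not (q or p), u
4. not q, u
5. not p, u
6. q or p, u
7. p, u
Accessibility: uRu
Branch closes: p and not p both at u.
(One branch shown.) All branches close.

Unsatisfiable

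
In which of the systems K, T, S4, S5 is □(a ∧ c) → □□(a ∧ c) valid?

S4, S5

T-tableau for the negation ¬(□(a ∧ c) → □□(a ∧ c)):
1. ¬(□(a ∧ c) → □□(a ∧ c)), 0
2. □(a ∧ c), 0
3. ¬□□(a ∧ c), 0
4. a ∧ c, 0
5. a, 0
6. c, 0
7. ¬□(a ∧ c), 1
8. a ∧ c, 1
9. a, 1
10. c, 1
11. ¬(a ∧ c), 2
12. ¬c, 2
Accessibility: 0R0, 0R1, 1R1, 1R2, 2R2
Complete open branch: countermodel on a T-frame, so not valid in T, nor in K (the same frame is also a K-frame).
S4-tableau for the negation ¬(□(a ∧ c) → □□(a ∧ c)):
1. ¬(□(a ∧ c) → □□(a ∧ c)), 0
2. □(a ∧ c), 0
3. ¬□□(a ∧ c), 0
4. a ∧ c, 0
5. a, 0
6. c, 0
7. ¬□(a ∧ c), 1
8. a ∧ c, 1
9. a, 1
10. c, 1
11. ¬(a ∧ c), 2
12. a ∧ c, 2
13. a, 2
14. c, 2
15. ¬c, 2
Accessibility: 0R0, 0R1, 0R2, 1R1, 1R2, 2R2
Branch closes: c and ¬c both at 2.
Every branch closes (one shown): valid in S4, hence also in S5 (every theorem of S4 is a theorem of S5).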